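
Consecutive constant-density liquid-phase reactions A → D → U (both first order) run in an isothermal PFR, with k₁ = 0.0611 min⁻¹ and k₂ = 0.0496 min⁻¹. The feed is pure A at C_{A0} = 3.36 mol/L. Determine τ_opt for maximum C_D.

For first-order series the maximum of C_D occurs at τ_opt = ln(k₂/k₁)/(k₂−k₁).
= ln(0.0496/0.0611)/(0.0496−0.0611) = ln(0.8118)/-0.01150 = -0.2085/-0.01150 = 18.1 min.

18.1 min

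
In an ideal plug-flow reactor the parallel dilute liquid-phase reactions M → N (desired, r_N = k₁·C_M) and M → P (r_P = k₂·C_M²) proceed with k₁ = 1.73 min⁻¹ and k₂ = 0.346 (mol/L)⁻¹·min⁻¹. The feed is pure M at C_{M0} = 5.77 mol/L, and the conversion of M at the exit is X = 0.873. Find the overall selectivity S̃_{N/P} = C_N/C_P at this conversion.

C_M = C_{M0}(1−X) = 0.7328 mol/L.
Along a PFR/batch, dC_N/dC_M = −r_N/(r_N+r_P) = −k₁/(k₁+k₂·C_M).
Integrating from C_{M0} to C_M: C_N = (1.73/0.346)·ln[(1.73+0.346·5.77)/(1.73+0.346·0.733)] = 5.000·ln(3.726/1.984) = 3.153 mol/L.
C_P = (C_{M0}−C_M)−C_N = 1.884 mol/L; S̃_{N/P} = 3.153/1.884 = 1.67.

1.67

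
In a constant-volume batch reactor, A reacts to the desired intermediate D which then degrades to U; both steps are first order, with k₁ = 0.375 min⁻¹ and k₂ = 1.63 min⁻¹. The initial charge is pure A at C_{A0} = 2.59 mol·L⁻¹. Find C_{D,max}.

For a first-order series the maximum intermediate yield is C_{D,max}/C_{A0} = (k₁/k₂)^[k₂/(k₂−k₁)].
= (0.375/1.63)^(1.63/(1.63−0.375)) = (0.2301)^(1.299) = 0.1483.
C_{D,max} = 0.1483×2.59 = 0.384 mol·L⁻¹.

0.384 mol·L⁻¹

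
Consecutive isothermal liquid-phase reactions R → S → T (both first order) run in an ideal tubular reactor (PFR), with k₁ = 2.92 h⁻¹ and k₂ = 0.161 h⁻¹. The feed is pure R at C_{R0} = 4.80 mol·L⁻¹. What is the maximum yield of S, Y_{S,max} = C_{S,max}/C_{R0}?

For a first-order series the maximum intermediate yield is C_{S,max}/C_{R0} = (k₁/k₂)^[k₂/(k₂−k₁)].
= (2.92/0.161)^(0.161/(0.161−2.92)) = (18.14)^(-0.05835) = 0.8444.

0.844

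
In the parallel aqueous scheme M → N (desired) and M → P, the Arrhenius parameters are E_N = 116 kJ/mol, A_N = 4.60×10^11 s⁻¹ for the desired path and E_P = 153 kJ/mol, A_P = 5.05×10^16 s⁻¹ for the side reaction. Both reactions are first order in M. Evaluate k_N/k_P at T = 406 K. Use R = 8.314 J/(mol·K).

Since both paths have the same order in M, the concentration cancels and S_{N/P} = k_N/k_P = (A_N/A_P)·exp[(E_P−E_N)/(RT)].
(E_P−E_N)/(RT) = (153−116)×10³/(8.314×406) = 37000/3375 = 10.96.
k_N/k_P = (4.60×10^11/5.05×10^16)·exp(10.96) = 9.109×10^-6 × 57607 = 0.525.

0.525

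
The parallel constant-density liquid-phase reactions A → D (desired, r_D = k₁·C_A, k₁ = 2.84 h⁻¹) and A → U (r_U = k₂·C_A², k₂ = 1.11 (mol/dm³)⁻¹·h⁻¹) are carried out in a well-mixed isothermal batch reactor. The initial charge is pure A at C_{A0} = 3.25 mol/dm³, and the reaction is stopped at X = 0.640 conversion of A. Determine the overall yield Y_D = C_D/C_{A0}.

0.349

C_A = C_{A0}(1−X) = 1.170 mol/dm³.
Along a PFR/batch, dC_D/dC_A = −r_D/(r_D+r_U) = −k₁/(k₁+k₂·C_A).
Integrating from C_{A0} to C_A: C_D = (2.84/1.11)·ln[(2.84+1.11·3.25)/(2.84+1.11·1.17)] = 2.559·ln(6.447/4.139) = 1.134 mol/dm³.
Y_D = C_D/C_{A0} = 1.134/3.25 = 0.349.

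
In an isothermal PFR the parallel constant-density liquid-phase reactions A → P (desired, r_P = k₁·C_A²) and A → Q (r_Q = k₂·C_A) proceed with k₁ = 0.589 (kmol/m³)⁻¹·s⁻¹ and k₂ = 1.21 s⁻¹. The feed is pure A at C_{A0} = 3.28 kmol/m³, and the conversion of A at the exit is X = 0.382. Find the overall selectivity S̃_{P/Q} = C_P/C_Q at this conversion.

1.28

C_A = C_{A0}(1−X) = 2.027 kmol/m³.
Along a PFR/batch, dC_Q/dC_A = −r_Q/(r_P+r_Q) = −k₂/(k₂+k₁·C_A).
Integrating from C_{A0} to C_A: C_Q = (1.21/0.589)·ln[(1.21+0.589·3.28)/(1.21+0.589·2.03)] = 2.054·ln(3.142/2.404) = 0.5500 kmol/m³.
Then C_P = (C_{A0}−C_A) − C_Q = 1.253 − 0.5500 = 0.7030 kmol/m³.
S̃_{P/Q} = C_P/C_Q = 0.7030/0.5500 = 1.28.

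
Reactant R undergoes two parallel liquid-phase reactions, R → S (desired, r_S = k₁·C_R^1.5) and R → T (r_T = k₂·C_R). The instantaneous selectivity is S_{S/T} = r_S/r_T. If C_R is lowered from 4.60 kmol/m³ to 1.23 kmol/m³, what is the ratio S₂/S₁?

0.517

S_{S/T} = (k₁/k₂)·C_R^0.5, so S₂/S₁ = (C_{R,2}/C_{R,1})^0.5.
= (1.23/4.60)^0.5 = (0.2674)^0.5 = 0.517.
Selectivity toward S falls as C_R falls — high-concentration operation is favoured.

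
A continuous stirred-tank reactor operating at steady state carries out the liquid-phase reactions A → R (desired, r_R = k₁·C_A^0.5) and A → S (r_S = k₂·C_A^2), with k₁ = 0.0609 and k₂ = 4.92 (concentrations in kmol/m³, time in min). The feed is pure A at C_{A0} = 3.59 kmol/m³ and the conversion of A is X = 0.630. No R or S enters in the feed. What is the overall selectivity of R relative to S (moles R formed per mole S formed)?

Exit C_A = C_{A0}(1−X) = 3.59×0.370 = 1.328 kmol/m³.
A CSTR operates uniformly at the exit composition, giving r_R = 0.07019 and r_S = 8.681 (each k·C_A^n at C_A = 1.328).
Overall selectivity = C_R/C_S = r_Rτ/(r_Sτ) = r_R/r_S = 0.00809.

0.00809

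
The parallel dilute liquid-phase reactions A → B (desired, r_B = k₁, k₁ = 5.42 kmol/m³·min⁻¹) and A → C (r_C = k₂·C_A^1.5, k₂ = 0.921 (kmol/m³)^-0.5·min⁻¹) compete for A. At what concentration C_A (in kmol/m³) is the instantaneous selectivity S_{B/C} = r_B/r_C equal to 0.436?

S_{B/C} = (k₁/k₂)·C_A^-1.5 ⇒ C_A = (S·k₂/k₁)^(1/(-1.5)).
= (0.436×0.921/5.42)^(-0.6667) = (0.07409)^(-0.6667) = 5.67 kmol/m³.

5.67 kmol/m³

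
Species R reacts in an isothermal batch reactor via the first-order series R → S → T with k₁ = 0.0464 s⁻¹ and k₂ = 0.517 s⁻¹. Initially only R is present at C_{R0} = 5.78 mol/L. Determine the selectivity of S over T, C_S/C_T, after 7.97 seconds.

0.274

Solving the coupled first-order balances gives C_S(t) = [k₁/(k₂−k₁)]·C_{R0}·(e^(−k₁t) − e^(−k₂t)).
e^(−k₁t) = e^(−0.0464×7.97) = e^(−0.3698) = 0.6909; e^(−k₂t) = e^(−4.120) = 0.01624.
C_S = 0.0464×5.78/(0.517−0.0464) × (0.6909−0.01624) = 0.5699×0.6746 = 0.3845 mol/L.
C_R = C_{R0}e^(−k₁t) = 3.993 mol/L, so C_T = C_{R0}−C_R−C_S = 1.402 mol/L; C_S/C_T = 0.274.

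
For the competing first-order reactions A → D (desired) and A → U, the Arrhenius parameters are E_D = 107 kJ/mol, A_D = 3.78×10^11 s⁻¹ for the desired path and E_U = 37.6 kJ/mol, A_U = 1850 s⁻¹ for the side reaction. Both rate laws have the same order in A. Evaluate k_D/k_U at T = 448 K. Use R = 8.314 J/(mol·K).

With equal orders, S_{D/U} = k_D/k_U = (A_D/A_U)·exp[(E_U−E_D)/(RT)].
(E_U−E_D)/(RT) = (37.6−107)×10³/(8.314×448) = -69400/3725 = -18.63.
k_D/k_U = (3.78×10^11/1850)·exp(-18.63) = 2.043×10^8 × 8.091×10^-9 = 1.65.

1.65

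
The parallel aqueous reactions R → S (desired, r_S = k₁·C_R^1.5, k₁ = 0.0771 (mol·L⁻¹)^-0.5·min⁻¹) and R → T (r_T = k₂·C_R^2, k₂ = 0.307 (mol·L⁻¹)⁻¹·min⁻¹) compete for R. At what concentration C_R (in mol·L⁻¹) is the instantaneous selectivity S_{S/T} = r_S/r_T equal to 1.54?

0.0266 mol·L⁻¹

S_{S/T} = (k₁/k₂)·C_R^-0.5 ⇒ C_R = (S·k₂/k₁)^(-2).
= (1.54×0.307/0.0771)^(-2) = (6.132)^(-2) = 0.0266 mol·L⁻¹.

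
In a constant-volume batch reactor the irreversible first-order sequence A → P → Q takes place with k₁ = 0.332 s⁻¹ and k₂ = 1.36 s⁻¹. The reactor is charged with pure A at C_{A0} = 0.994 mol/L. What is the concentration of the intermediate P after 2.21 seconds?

For first-order series with pure A initially, C_P(t) = k₁C_{A0}/(k₂−k₁)·(e^(−k₁t) − e^(−k₂t)).
e^(−k₁t) = e^(−0.332×2.21) = e^(−0.7337) = 0.4801; e^(−k₂t) = e^(−3.006) = 0.04951.
C_P = 0.332×0.994/(1.36−0.332) × (0.4801−0.04951) = 0.3210×0.4306 = 0.1382 mol/L.

0.138 mol/L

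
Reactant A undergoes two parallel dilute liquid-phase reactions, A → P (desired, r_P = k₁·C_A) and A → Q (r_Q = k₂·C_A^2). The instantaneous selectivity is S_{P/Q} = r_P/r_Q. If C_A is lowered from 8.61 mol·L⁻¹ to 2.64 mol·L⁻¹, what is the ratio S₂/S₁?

3.26

S_{P/Q} = (k₁/k₂)·C_A⁻¹, so S₂/S₁ = (C_{A,2}/C_{A,1})⁻¹.
= 8.61/2.64 = 3.26.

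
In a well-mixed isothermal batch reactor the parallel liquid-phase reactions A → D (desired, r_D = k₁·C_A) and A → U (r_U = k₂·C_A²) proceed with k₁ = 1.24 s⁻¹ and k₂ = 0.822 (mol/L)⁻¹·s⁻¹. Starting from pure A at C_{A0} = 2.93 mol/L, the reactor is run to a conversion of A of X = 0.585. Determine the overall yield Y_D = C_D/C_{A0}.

C_A = C_{A0}(1−X) = 1.216 mol/L.
Along a PFR/batch, dC_D/dC_A = −r_D/(r_D+r_U) = −k₁/(k₁+k₂·C_A).
Integrating from C_{A0} to C_A: C_D = (1.24/0.822)·ln[(1.24+0.822·2.93)/(1.24+0.822·1.22)] = 1.509·ln(3.648/2.240) = 0.7362 mol/L.
Y_D = C_D/C_{A0} = 0.7362/2.93 = 0.251.

0.251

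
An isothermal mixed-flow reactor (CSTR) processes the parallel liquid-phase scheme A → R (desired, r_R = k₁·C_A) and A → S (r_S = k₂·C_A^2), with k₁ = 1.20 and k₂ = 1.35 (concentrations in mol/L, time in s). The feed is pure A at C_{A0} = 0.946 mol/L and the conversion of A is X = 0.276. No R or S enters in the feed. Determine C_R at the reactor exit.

Exit C_A = C_{A0}(1−X) = 0.946×0.724 = 0.6849 mol/L.
A CSTR operates uniformly at the exit composition, giving r_R = 0.8219 and r_S = 0.6333 (each k·C_A^n at C_A = 0.6849).
Fraction of consumed A going to R: r_R/(r_R+r_S) = 0.5648.
C_R = 0.5648·C_{A0}·X = 0.5648×0.946×0.276 = 0.147 mol/L.

0.147 mol/L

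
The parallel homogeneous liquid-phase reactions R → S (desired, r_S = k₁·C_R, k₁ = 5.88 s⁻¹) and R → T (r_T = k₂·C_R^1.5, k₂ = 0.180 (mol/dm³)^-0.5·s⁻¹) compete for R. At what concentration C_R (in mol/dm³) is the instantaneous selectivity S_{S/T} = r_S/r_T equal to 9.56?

S_{S/T} = (k₁/k₂)·C_R^-0.5 ⇒ C_R = (S·k₂/k₁)^(-2).
= (9.56×0.180/5.88)^(-2) = (0.2927)^(-2) = 11.7 mol/dm³.

11.7 mol/dm³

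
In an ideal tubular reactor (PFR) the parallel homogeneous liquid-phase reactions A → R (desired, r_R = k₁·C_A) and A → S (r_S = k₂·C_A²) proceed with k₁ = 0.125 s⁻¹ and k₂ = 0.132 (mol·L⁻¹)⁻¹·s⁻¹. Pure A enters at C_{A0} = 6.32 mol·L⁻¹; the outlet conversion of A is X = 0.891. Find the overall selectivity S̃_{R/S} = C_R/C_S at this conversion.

C_A = C_{A0}(1−X) = 0.6889 mol·L⁻¹.
Along a PFR/batch, dC_R/dC_A = −r_R/(r_R+r_S) = −k₁/(k₁+k₂·C_A).
Integrating from C_{A0} to C_A: C_R = (0.125/0.132)·ln[(0.125+0.132·6.32)/(0.125+0.132·0.689)] = 0.9470·ln(0.9592/0.2159) = 1.412 mol·L⁻¹.
C_S = (C_{A0}−C_A)−C_R = 4.219 mol·L⁻¹; S̃_{R/S} = 1.412/4.219 = 0.335.

0.335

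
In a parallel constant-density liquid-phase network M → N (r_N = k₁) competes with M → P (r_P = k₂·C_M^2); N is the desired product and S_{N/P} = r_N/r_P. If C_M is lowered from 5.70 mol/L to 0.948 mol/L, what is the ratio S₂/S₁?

36.2

S_{N/P} = (k₁/k₂)·C_M^-2, so S₂/S₁ = (C_{M,2}/C_{M,1})^-2.
= (0.948/5.70)^(-2) = (0.1663)^(-2) = 36.2.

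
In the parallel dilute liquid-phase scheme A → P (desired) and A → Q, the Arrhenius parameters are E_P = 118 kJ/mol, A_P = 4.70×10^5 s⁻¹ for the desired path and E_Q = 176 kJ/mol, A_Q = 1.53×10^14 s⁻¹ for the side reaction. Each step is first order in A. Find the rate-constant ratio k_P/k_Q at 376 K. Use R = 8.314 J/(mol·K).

Since both paths have the same order in A, the concentration cancels and S_{P/Q} = k_P/k_Q = (A_P/A_Q)·exp[(E_Q−E_P)/(RT)].
(E_Q−E_P)/(RT) = (176−118)×10³/(8.314×376) = 58000/3126 = 18.55.
k_P/k_Q = (4.70×10^5/1.53×10^14)·exp(18.55) = 3.072×10^-9 × 1.142×10^8 = 0.351.

0.351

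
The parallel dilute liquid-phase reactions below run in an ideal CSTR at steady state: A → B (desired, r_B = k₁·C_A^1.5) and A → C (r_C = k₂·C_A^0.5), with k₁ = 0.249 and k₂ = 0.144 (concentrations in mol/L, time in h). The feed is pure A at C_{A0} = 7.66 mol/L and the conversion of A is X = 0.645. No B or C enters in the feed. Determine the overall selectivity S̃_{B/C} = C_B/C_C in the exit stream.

4.70

Exit C_A = C_{A0}(1−X) = 7.66×0.355 = 2.719 mol/L.
Rates in a CSTR are evaluated at the outlet concentration: r_B = 0.249×2.719^1.5 = 1.117, r_C = 0.144×2.719^0.5 = 0.2375.
Overall selectivity = C_B/C_C = r_Bτ/(r_Cτ) = r_B/r_C = 4.70.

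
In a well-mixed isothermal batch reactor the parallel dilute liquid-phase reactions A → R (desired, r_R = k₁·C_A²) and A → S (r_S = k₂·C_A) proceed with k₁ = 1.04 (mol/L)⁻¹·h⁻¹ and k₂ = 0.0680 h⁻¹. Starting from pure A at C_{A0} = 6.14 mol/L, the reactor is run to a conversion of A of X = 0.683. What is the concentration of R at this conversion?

4.12 mol/L

C_A = C_{A0}(1−X) = 1.946 mol/L.
Along a PFR/batch, dC_S/dC_A = −r_S/(r_R+r_S) = −k₂/(k₂+k₁·C_A).
Integrating from C_{A0} to C_A: C_S = (0.0680/1.04)·ln[(0.0680+1.04·6.14)/(0.0680+1.04·1.95)] = 0.06538·ln(6.454/2.092) = 0.07365 mol/L.
Then C_R = (C_{A0}−C_A) − C_S = 4.194 − 0.07365 = 4.120 mol/L.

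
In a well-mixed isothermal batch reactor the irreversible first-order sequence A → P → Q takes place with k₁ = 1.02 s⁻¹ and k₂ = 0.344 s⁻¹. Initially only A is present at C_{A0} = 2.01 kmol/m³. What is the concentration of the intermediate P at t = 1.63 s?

The intermediate concentration in a first-order A→B→C sequence is C_P = k₁C_{A0}(e^(−k₁t) − e^(−k₂t))/(k₂−k₁).
e^(−k₁t) = e^(−1.02×1.63) = e^(−1.663) = 0.1896; e^(−k₂t) = e^(−0.5607) = 0.5708.
C_P = 1.02×2.01/(0.344−1.02) × (0.1896−0.5708) = (-3.033)×(-0.3812) = 1.156 kmol/m³.

1.16 kmol/m³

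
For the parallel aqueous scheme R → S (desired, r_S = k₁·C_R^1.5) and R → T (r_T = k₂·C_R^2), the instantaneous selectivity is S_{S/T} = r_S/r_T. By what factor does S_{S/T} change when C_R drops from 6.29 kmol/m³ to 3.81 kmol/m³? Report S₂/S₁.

S_{S/T} = (k₁/k₂)·C_R^-0.5, so S₂/S₁ = (C_{R,2}/C_{R,1})^-0.5.
= (3.81/6.29)^(-0.5) = (0.6057)^(-0.5) = 1.28.

1.28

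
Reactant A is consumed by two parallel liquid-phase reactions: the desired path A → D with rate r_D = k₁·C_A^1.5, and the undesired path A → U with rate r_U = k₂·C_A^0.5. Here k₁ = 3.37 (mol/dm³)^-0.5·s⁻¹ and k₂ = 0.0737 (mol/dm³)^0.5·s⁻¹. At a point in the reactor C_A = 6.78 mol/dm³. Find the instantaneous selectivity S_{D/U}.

310

S_{D/U} = r_D/r_U = (k₁·C_A^1.5)/(k₂·C_A^0.5) = (k₁/k₂)·C_A.
= (3.37×6.780^1.5) / (0.0737×6.780^0.5) = 59.49/0.1919 = 310.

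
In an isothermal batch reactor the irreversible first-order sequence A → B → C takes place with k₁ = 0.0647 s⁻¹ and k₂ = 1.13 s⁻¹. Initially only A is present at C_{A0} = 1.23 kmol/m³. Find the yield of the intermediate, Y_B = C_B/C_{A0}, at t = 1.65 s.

Solving the coupled first-order balances gives C_B(t) = [k₁/(k₂−k₁)]·C_{A0}·(e^(−k₁t) − e^(−k₂t)).
e^(−k₁t) = e^(−0.0647×1.65) = e^(−0.1068) = 0.8987; e^(−k₂t) = e^(−1.864) = 0.1550.
C_B = 0.0647×1.23/(1.13−0.0647) × (0.8987−0.1550) = 0.07470×0.7438 = 0.05556 kmol/m³.
Y_B = C_B/C_{A0} = 0.05556/1.23 = 0.0452.

0.0452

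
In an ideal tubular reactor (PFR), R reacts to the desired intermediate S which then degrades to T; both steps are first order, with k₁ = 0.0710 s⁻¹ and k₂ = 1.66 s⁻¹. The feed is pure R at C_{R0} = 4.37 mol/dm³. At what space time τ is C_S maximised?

For first-order series the maximum of C_S occurs at τ_opt = ln(k₂/k₁)/(k₂−k₁).
= ln(1.66/0.0710)/(1.66−0.0710) = ln(23.38)/1.589 = 3.152/1.589 = 1.98 s.

1.98 s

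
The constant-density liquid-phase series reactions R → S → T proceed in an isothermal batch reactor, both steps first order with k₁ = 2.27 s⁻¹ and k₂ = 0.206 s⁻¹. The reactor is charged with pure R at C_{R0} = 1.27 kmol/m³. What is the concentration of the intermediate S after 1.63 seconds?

For first-order series with pure R initially, C_S(t) = k₁C_{R0}/(k₂−k₁)·(e^(−k₁t) − e^(−k₂t)).
e^(−k₁t) = e^(−2.27×1.63) = e^(−3.700) = 0.02472; e^(−k₂t) = e^(−0.3358) = 0.7148.
C_S = 2.27×1.27/(0.206−2.27) × (0.02472−0.7148) = (-1.397)×(-0.6901) = 0.9638 kmol/m³.

0.964 kmol/m³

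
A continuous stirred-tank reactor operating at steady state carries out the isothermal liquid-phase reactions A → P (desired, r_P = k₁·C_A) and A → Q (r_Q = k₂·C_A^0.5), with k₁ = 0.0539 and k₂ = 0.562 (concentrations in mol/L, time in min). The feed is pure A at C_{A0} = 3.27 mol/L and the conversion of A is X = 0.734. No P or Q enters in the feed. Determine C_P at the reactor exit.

0.197 mol/L

Exit C_A = C_{A0}(1−X) = 3.27×0.266 = 0.8698 mol/L.
A CSTR operates uniformly at the exit composition, giving r_P = 0.04688 and r_Q = 0.5241 (each k·C_A^n at C_A = 0.8698).
Fraction of consumed A going to P: r_P/(r_P+r_Q) = 0.08210.
C_P = 0.08210·C_{A0}·X = 0.08210×3.27×0.734 = 0.197 mol/L.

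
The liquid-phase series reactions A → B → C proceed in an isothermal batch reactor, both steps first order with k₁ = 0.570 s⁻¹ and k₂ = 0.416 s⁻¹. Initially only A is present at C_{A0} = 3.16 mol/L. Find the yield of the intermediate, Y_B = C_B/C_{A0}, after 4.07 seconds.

For first-order series with pure A initially, C_B(t) = k₁C_{A0}/(k₂−k₁)·(e^(−k₁t) − e^(−k₂t)).
e^(−k₁t) = e^(−0.570×4.07) = e^(−2.320) = 0.09828; e^(−k₂t) = e^(−1.693) = 0.1839.
C_B = 0.570×3.16/(0.416−0.570) × (0.09828−0.1839) = (-11.70)×(-0.08566) = 1.002 mol/L.
Y_B = C_B/C_{A0} = 1.002/3.16 = 0.317.

0.317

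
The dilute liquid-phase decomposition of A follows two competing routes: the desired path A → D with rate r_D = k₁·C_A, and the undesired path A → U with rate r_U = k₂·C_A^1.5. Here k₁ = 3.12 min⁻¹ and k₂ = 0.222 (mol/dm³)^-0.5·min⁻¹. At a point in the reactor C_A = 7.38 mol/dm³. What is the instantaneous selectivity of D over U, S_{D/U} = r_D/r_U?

S_{D/U} = r_D/r_U = (k₁·C_A)/(k₂·C_A^1.5) = (k₁/k₂)·C_A^-0.5.
= (3.12×7.380) / (0.222×7.380^1.5) = 23.03/4.451 = 5.17.
The undesired path is higher order in A, so low C_A (CSTR or dilute feed) favours D.

5.17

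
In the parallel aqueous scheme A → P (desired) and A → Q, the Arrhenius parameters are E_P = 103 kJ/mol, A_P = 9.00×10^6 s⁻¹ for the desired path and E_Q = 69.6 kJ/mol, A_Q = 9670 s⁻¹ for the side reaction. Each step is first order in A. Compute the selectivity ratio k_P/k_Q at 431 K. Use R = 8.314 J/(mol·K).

0.0833

k_P/k_Q = (A_P/A_Q)·exp[−(E_P−E_Q)/(RT)] = (A_P/A_Q)·exp[(E_Q−E_P)/(RT)].
(E_Q−E_P)/(RT) = (69.6−103)×10³/(8.314×431) = -33400/3583 = -9.321.
k_P/k_Q = (9.00×10^6/9670)·exp(-9.321) = 930.7 × 8.953×10^-5 = 0.0833.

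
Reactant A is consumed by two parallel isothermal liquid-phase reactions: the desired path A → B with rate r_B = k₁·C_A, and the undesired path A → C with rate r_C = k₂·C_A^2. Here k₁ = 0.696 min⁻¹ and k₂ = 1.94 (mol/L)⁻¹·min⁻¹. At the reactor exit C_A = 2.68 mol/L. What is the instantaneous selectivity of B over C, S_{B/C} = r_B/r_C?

S_{B/C} = r_B/r_C = (k₁·C_A)/(k₂·C_A^2) = (k₁/k₂)·C_A⁻¹.
= (0.696×2.680) / (1.94×2.680^2) = 1.865/13.93 = 0.134.

0.134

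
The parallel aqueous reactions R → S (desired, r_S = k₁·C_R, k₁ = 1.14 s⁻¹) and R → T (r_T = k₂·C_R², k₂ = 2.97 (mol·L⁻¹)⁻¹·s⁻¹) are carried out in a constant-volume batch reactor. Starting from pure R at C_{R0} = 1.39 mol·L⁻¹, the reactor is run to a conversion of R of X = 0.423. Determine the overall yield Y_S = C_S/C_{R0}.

C_R = C_{R0}(1−X) = 0.8020 mol·L⁻¹.
Along a PFR/batch, dC_S/dC_R = −r_S/(r_S+r_T) = −k₁/(k₁+k₂·C_R).
Integrating from C_{R0} to C_R: C_S = (1.14/2.97)·ln[(1.14+2.97·1.39)/(1.14+2.97·0.802)] = 0.3838·ln(5.268/3.522) = 0.1546 mol·L⁻¹.
Y_S = C_S/C_{R0} = 0.1546/1.39 = 0.111.

0.111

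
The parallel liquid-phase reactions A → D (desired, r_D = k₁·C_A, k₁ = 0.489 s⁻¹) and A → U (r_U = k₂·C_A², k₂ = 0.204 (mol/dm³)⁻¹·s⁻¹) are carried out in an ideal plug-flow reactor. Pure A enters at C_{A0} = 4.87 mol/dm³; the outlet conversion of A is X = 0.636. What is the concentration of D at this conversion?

1.33 mol/dm³

C_A = C_{A0}(1−X) = 1.773 mol/dm³.
Along a PFR/batch, dC_D/dC_A = −r_D/(r_D+r_U) = −k₁/(k₁+k₂·C_A).
Integrating from C_{A0} to C_A: C_D = (0.489/0.204)·ln[(0.489+0.204·4.87)/(0.489+0.204·1.77)] = 2.397·ln(1.482/0.8506) = 1.332 mol/dm³.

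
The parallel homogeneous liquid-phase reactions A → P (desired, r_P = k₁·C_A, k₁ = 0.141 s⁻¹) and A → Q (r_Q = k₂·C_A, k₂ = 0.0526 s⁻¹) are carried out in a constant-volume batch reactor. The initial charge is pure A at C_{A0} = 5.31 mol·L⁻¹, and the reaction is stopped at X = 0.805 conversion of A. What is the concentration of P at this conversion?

C_A = C_{A0}(1−X) = 1.035 mol·L⁻¹.
Both paths are first order in A, so the instantaneous fraction to P is constant: dC_P/d(−C_A) = k₁/(k₁+k₂) = 0.7283.
C_P = 0.7283·(C_{A0}−C_A) = 0.7283×4.275 = 3.11 mol·L⁻¹.

3.11 mol·L⁻¹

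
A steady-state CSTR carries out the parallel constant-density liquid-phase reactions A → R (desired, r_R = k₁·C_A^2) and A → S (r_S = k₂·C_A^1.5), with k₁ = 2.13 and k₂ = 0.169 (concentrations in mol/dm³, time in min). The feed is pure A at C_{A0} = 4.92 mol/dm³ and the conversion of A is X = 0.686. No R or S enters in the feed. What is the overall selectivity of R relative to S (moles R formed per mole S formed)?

15.7

Exit C_A = C_{A0}(1−X) = 4.92×0.314 = 1.545 mol/dm³.
A CSTR operates uniformly at the exit composition, giving r_R = 5.084 and r_S = 0.3245 (each k·C_A^n at C_A = 1.545).
Overall selectivity = C_R/C_S = r_Rτ/(r_Sτ) = r_R/r_S = 15.7.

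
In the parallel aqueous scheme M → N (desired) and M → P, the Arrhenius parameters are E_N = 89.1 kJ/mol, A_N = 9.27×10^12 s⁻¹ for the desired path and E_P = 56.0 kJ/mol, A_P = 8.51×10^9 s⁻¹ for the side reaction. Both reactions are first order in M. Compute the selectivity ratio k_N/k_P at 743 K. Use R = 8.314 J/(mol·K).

5.13

Since both paths have the same order in M, the concentration cancels and S_{N/P} = k_N/k_P = (A_N/A_P)·exp[(E_P−E_N)/(RT)].
(E_P−E_N)/(RT) = (56.0−89.1)×10³/(8.314×743) = -33100/6177 = -5.358.
k_N/k_P = (9.27×10^12/8.51×10^9)·exp(-5.358) = 1089 × 0.004709 = 5.13.
Since E_N > E_P, raising the temperature improves selectivity toward N.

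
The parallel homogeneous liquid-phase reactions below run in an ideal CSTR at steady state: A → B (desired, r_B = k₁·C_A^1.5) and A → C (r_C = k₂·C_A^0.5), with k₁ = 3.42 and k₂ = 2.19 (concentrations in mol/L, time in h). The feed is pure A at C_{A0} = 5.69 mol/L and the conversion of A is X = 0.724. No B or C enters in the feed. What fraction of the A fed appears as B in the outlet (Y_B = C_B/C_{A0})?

Exit C_A = C_{A0}(1−X) = 5.69×0.276 = 1.570 mol/L.
Rates in a CSTR are evaluated at the outlet concentration: r_B = 3.42×1.570^1.5 = 6.731, r_C = 2.19×1.570^0.5 = 2.744.
Fraction of consumed A going to B: r_B/(r_B+r_C) = 0.7104.
C_B = 0.7104·C_{A0}·X = 0.7104×5.69×0.724 = 2.93 mol/L; Y_B = C_B/C_{A0} = 0.514.

0.514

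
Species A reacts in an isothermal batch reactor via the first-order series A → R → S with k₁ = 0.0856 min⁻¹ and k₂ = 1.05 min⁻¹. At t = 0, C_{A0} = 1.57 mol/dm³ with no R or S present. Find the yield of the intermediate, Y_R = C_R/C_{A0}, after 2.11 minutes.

The intermediate concentration in a first-order A→B→C sequence is C_R = k₁C_{A0}(e^(−k₁t) − e^(−k₂t))/(k₂−k₁).
e^(−k₁t) = e^(−0.0856×2.11) = e^(−0.1806) = 0.8348; e^(−k₂t) = e^(−2.216) = 0.1091.
C_R = 0.0856×1.57/(1.05−0.0856) × (0.8348−0.1091) = 0.1394×0.7257 = 0.1011 mol/dm³.
Y_R = C_R/C_{A0} = 0.1011/1.57 = 0.0644.

0.0644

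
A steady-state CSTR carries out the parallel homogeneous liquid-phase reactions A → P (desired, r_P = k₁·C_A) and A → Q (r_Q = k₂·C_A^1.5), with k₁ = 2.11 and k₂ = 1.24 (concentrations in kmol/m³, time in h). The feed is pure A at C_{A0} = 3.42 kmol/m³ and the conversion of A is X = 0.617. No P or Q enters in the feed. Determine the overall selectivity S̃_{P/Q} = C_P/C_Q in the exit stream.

1.49

Exit C_A = C_{A0}(1−X) = 3.42×0.383 = 1.310 kmol/m³.
A CSTR operates uniformly at the exit composition, giving r_P = 2.764 and r_Q = 1.859 (each k·C_A^n at C_A = 1.310).
Overall selectivity = C_P/C_Q = r_Pτ/(r_Qτ) = r_P/r_Q = 1.49.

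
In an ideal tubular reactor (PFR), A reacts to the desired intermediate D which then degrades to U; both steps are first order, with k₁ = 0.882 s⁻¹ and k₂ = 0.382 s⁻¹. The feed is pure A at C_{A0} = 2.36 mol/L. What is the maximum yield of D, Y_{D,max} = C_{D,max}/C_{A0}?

For a first-order series the maximum intermediate yield is C_{D,max}/C_{A0} = (k₁/k₂)^[k₂/(k₂−k₁)].
= (0.882/0.382)^(0.382/(0.382−0.882)) = (2.309)^(-0.7640) = 0.5277.

0.528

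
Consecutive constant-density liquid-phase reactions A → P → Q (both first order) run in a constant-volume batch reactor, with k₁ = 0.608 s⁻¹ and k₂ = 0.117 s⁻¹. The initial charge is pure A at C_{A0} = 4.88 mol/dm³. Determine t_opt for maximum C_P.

The intermediate peaks when r₁ = r₂, i.e. k₁e^(−k₁t) = k₂e^(−k₂t), giving t_opt = ln(k₂/k₁)/(k₂−k₁).
= ln(0.117/0.608)/(0.117−0.608) = ln(0.1924)/-0.4910 = -1.648/-0.4910 = 3.36 s.

3.36 s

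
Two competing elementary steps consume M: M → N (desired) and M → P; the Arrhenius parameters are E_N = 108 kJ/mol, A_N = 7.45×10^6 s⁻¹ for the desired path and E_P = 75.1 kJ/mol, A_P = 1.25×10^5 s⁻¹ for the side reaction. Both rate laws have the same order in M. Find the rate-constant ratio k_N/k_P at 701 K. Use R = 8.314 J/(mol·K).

0.211

Since both paths have the same order in M, the concentration cancels and S_{N/P} = k_N/k_P = (A_N/A_P)·exp[(E_P−E_N)/(RT)].
(E_P−E_N)/(RT) = (75.1−108)×10³/(8.314×701) = -32900/5828 = -5.645.
k_N/k_P = (7.45×10^6/1.25×10^5)·exp(-5.645) = 59.60 × 0.003535 = 0.211.
Since E_N > E_P, raising the temperature improves selectivity toward N.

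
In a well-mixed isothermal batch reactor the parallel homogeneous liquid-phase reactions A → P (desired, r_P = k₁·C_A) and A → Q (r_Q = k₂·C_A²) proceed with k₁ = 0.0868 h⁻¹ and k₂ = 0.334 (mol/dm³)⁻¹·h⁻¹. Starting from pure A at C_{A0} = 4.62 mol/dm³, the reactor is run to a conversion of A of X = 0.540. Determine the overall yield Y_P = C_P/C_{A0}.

C_A = C_{A0}(1−X) = 2.125 mol/dm³.
Along a PFR/batch, dC_P/dC_A = −r_P/(r_P+r_Q) = −k₁/(k₁+k₂·C_A).
Integrating from C_{A0} to C_A: C_P = (0.0868/0.334)·ln[(0.0868+0.334·4.62)/(0.0868+0.334·2.13)] = 0.2599·ln(1.630/0.7966) = 0.1860 mol/dm³.
Y_P = C_P/C_{A0} = 0.1860/4.62 = 0.0403.

0.0403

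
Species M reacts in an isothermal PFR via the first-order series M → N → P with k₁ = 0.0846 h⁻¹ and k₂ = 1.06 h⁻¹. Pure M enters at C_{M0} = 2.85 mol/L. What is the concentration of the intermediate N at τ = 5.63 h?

0.153 mol/L

The intermediate concentration in a first-order A→B→C sequence is C_N = k₁C_{M0}(e^(−k₁τ) − e^(−k₂τ))/(k₂−k₁).
e^(−k₁τ) = e^(−0.0846×5.63) = e^(−0.4763) = 0.6211; e^(−k₂τ) = e^(−5.968) = 0.002560.
C_N = 0.0846×2.85/(1.06−0.0846) × (0.6211−0.002560) = 0.2472×0.6185 = 0.1529 mol/L.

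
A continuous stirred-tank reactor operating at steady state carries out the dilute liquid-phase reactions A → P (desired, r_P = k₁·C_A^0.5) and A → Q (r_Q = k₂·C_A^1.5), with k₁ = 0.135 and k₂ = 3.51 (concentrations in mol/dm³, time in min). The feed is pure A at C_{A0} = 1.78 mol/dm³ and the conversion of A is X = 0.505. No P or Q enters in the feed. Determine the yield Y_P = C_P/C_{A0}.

0.0211

Exit C_A = C_{A0}(1−X) = 1.78×0.495 = 0.8811 mol/dm³.
Rates in a CSTR are evaluated at the outlet concentration: r_P = 0.135×0.8811^0.5 = 0.1267, r_Q = 3.51×0.8811^1.5 = 2.903.
Fraction of consumed A going to P: r_P/(r_P+r_Q) = 0.04183.
C_P = 0.04183·C_{A0}·X = 0.04183×1.78×0.505 = 0.0376 mol/dm³; Y_P = C_P/C_{A0} = 0.0211.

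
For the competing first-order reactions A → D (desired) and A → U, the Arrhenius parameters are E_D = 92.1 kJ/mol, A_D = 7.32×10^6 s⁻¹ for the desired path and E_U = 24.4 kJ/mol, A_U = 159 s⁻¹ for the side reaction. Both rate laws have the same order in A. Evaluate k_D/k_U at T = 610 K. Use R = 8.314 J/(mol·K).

Since both paths have the same order in A, the concentration cancels and S_{D/U} = k_D/k_U = (A_D/A_U)·exp[(E_U−E_D)/(RT)].
(E_U−E_D)/(RT) = (24.4−92.1)×10³/(8.314×610) = -67700/5072 = -13.35.
k_D/k_U = (7.32×10^6/159)·exp(-13.35) = 46038 × 1.594×10^-6 = 0.0734.

0.0734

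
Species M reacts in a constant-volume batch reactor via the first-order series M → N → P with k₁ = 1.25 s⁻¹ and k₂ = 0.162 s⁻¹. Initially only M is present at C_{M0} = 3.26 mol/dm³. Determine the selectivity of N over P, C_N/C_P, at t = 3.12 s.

Solving the coupled first-order balances gives C_N(t) = [k₁/(k₂−k₁)]·C_{M0}·(e^(−k₁t) − e^(−k₂t)).
e^(−k₁t) = e^(−1.25×3.12) = e^(−3.900) = 0.02024; e^(−k₂t) = e^(−0.5054) = 0.6032.
C_N = 1.25×3.26/(0.162−1.25) × (0.02024−0.6032) = (-3.745)×(-0.5830) = 2.184 mol/dm³.
C_M = C_{M0}e^(−k₁t) = 0.06599 mol/dm³, so C_P = C_{M0}−C_M−C_N = 1.010 mol/dm³; C_N/C_P = 2.16.

2.16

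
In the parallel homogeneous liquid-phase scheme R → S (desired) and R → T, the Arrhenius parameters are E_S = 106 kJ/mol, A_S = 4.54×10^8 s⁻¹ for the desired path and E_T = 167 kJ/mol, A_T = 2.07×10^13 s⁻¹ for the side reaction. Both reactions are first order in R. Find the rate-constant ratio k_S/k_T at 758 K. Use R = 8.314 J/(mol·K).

0.351

Since both paths have the same order in R, the concentration cancels and S_{S/T} = k_S/k_T = (A_S/A_T)·exp[(E_T−E_S)/(RT)].
(E_T−E_S)/(RT) = (167−106)×10³/(8.314×758) = 61000/6302 = 9.679.
k_S/k_T = (4.54×10^8/2.07×10^13)·exp(9.679) = 2.193×10^-5 × 15986 = 0.351.
Since E_S < E_T, lowering the temperature improves selectivity toward S.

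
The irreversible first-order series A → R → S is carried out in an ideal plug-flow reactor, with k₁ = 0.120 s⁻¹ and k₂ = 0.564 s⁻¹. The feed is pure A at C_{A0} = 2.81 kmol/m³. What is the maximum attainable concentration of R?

Evaluating C_R at τ_opt = ln(k₂/k₁)/(k₂−k₁) gives C_{R,max}/C_{A0} = (k₁/k₂)^[k₂/(k₂−k₁)].
= (0.120/0.564)^(0.564/(0.564−0.120)) = (0.2128)^(1.270) = 0.1400.
C_{R,max} = 0.1400×2.81 = 0.394 kmol/m³.

0.394 kmol/m³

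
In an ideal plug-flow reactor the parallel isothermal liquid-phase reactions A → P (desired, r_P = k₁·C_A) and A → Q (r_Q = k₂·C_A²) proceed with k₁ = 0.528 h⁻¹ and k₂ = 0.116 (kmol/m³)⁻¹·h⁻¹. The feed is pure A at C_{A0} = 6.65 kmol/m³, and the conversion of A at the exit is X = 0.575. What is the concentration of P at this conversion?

1.90 kmol/m³

C_A = C_{A0}(1−X) = 2.826 kmol/m³.
Along a PFR/batch, dC_P/dC_A = −r_P/(r_P+r_Q) = −k₁/(k₁+k₂·C_A).
Integrating from C_{A0} to C_A: C_P = (0.528/0.116)·ln[(0.528+0.116·6.65)/(0.528+0.116·2.83)] = 4.552·ln(1.299/0.8558) = 1.901 kmol/m³.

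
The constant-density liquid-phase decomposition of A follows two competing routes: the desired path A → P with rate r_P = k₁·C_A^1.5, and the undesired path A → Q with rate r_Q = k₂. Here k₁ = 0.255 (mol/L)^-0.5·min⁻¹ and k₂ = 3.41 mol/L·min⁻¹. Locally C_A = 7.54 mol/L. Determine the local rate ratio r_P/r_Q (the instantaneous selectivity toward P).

S_{P/Q} = r_P/r_Q = (k₁·C_A^1.5)/(k₂) = (k₁/k₂)·C_A^1.5.
= (0.255×7.540^1.5) / (3.41) = 5.280/3.410 = 1.55.

1.55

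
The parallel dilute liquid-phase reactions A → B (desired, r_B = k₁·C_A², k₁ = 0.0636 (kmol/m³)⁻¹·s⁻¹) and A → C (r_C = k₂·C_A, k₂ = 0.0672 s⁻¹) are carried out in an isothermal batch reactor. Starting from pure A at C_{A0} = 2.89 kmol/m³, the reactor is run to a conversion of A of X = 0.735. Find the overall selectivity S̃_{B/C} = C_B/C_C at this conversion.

C_A = C_{A0}(1−X) = 0.7659 kmol/m³.
Along a PFR/batch, dC_C/dC_A = −r_C/(r_B+r_C) = −k₂/(k₂+k₁·C_A).
Integrating from C_{A0} to C_A: C_C = (0.0672/0.0636)·ln[(0.0672+0.0636·2.89)/(0.0672+0.0636·0.766)] = 1.057·ln(0.2510/0.1159) = 0.8164 kmol/m³.
Then C_B = (C_{A0}−C_A) − C_C = 2.124 − 0.8164 = 1.308 kmol/m³.
S̃_{B/C} = C_B/C_C = 1.308/0.8164 = 1.60.

1.60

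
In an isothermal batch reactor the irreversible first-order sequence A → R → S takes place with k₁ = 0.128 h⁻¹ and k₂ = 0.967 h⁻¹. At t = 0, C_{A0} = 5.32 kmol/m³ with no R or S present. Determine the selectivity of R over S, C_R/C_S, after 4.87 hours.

0.210

The intermediate concentration in a first-order A→B→C sequence is C_R = k₁C_{A0}(e^(−k₁t) − e^(−k₂t))/(k₂−k₁).
e^(−k₁t) = e^(−0.128×4.87) = e^(−0.6234) = 0.5361; e^(−k₂t) = e^(−4.709) = 0.009011.
C_R = 0.128×5.32/(0.967−0.128) × (0.5361−0.009011) = 0.8116×0.5271 = 0.4278 kmol/m³.
C_A = C_{A0}e^(−k₁t) = 2.852 kmol/m³, so C_S = C_{A0}−C_A−C_R = 2.040 kmol/m³; C_R/C_S = 0.210.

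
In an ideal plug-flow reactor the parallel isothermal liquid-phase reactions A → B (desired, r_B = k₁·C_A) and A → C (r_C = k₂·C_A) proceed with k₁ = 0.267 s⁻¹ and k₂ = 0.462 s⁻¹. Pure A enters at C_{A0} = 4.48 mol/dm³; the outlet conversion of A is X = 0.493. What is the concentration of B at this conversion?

C_A = C_{A0}(1−X) = 2.271 mol/dm³.
Both paths are first order in A, so the instantaneous fraction to B is constant: dC_B/d(−C_A) = k₁/(k₁+k₂) = 0.3663.
C_B = 0.3663·(C_{A0}−C_A) = 0.3663×2.209 = 0.809 mol/dm³.

0.809 mol/dm³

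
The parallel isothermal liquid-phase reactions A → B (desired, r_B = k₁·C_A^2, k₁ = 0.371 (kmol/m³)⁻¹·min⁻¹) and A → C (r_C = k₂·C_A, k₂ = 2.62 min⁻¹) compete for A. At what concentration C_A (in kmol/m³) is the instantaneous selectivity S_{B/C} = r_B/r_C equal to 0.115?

0.812 kmol/m³

S_{B/C} = (k₁/k₂)·C_A ⇒ C_A = S·k₂/k₁.
= 0.115×2.62/0.371 = 0.812 kmol/m³.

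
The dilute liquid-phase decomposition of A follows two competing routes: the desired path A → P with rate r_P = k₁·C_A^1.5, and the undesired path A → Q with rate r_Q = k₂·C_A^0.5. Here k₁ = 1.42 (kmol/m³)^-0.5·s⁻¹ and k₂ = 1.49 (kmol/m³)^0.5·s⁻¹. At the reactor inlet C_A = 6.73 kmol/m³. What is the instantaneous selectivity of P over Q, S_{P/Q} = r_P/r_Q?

S_{P/Q} = r_P/r_Q = (k₁·C_A^1.5)/(k₂·C_A^0.5) = (k₁/k₂)·C_A.
= (1.42×6.730^1.5) / (1.49×6.730^0.5) = 24.79/3.865 = 6.41.
Since the desired path is higher order in A, keeping C_A high (PFR or concentrated feed) favours P.

6.41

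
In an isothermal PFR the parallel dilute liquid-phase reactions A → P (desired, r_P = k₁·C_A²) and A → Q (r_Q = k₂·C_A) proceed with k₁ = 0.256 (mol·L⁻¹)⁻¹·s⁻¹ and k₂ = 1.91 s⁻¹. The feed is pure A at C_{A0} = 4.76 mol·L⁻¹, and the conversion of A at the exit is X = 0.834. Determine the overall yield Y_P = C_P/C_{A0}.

0.218

C_A = C_{A0}(1−X) = 0.7902 mol·L⁻¹.
Along a PFR/batch, dC_Q/dC_A = −r_Q/(r_P+r_Q) = −k₂/(k₂+k₁·C_A).
Integrating from C_{A0} to C_A: C_Q = (1.91/0.256)·ln[(1.91+0.256·4.76)/(1.91+0.256·0.790)] = 7.461·ln(3.129/2.112) = 2.931 mol·L⁻¹.
Then C_P = (C_{A0}−C_A) − C_Q = 3.970 − 2.931 = 1.039 mol·L⁻¹.
Y_P = C_P/C_{A0} = 1.039/4.76 = 0.218.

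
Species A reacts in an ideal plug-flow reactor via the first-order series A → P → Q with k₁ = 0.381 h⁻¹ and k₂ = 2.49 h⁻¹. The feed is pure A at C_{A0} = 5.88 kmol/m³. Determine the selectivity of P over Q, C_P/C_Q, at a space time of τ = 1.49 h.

The intermediate concentration in a first-order A→B→C sequence is C_P = k₁C_{A0}(e^(−k₁τ) − e^(−k₂τ))/(k₂−k₁).
e^(−k₁τ) = e^(−0.381×1.49) = e^(−0.5677) = 0.5668; e^(−k₂τ) = e^(−3.710) = 0.02448.
C_P = 0.381×5.88/(2.49−0.381) × (0.5668−0.02448) = 1.062×0.5424 = 0.5761 kmol/m³.
C_A = C_{A0}e^(−k₁τ) = 3.333 kmol/m³, so C_Q = C_{A0}−C_A−C_P = 1.971 kmol/m³; C_P/C_Q = 0.292.

0.292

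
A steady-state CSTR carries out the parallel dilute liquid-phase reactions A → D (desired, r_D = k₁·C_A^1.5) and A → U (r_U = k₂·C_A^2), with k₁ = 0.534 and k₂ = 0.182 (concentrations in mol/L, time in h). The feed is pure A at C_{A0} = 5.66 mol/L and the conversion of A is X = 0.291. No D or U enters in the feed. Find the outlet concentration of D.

0.979 mol/L

Exit C_A = C_{A0}(1−X) = 5.66×0.709 = 4.013 mol/L.
A CSTR operates uniformly at the exit composition, giving r_D = 4.293 and r_U = 2.931 (each k·C_A^n at C_A = 4.013).
Fraction of consumed A going to D: r_D/(r_D+r_U) = 0.5943.
C_D = 0.5943·C_{A0}·X = 0.5943×5.66×0.291 = 0.979 mol/L.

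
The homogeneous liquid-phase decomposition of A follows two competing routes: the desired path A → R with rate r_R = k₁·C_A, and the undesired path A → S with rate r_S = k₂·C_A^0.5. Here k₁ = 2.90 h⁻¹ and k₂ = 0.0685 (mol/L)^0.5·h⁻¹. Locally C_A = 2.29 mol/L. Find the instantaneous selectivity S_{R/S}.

64.1

S_{R/S} = r_R/r_S = (k₁·C_A)/(k₂·C_A^0.5) = (k₁/k₂)·C_A^0.5.
= (2.90×2.290) / (0.0685×2.290^0.5) = 6.641/0.1037 = 64.1.
Since the desired path is higher order in A, keeping C_A high (PFR or concentrated feed) favours R.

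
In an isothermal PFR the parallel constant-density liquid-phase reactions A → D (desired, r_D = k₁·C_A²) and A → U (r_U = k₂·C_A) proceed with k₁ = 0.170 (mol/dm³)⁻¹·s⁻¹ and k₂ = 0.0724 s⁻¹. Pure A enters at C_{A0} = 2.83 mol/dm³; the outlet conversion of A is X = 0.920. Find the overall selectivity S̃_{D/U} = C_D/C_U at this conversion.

C_A = C_{A0}(1−X) = 0.2264 mol/dm³.
Along a PFR/batch, dC_U/dC_A = −r_U/(r_D+r_U) = −k₂/(k₂+k₁·C_A).
Integrating from C_{A0} to C_A: C_U = (0.0724/0.170)·ln[(0.0724+0.170·2.83)/(0.0724+0.170·0.226)] = 0.4259·ln(0.5535/0.1109) = 0.6847 mol/dm³.
Then C_D = (C_{A0}−C_A) − C_U = 2.604 − 0.6847 = 1.919 mol/dm³.
S̃_{D/U} = C_D/C_U = 1.919/0.6847 = 2.80.

2.80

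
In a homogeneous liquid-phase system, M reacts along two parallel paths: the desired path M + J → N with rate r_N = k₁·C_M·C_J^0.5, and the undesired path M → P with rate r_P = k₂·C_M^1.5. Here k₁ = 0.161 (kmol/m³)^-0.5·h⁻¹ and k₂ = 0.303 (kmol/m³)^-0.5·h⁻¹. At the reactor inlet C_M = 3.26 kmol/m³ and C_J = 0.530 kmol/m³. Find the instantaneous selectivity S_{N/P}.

0.214

S_{N/P} = r_N/r_P = (k₁·C_M·C_J^0.5)/(k₂·C_M^1.5) = (k₁/k₂)·C_M^-0.5·C_J^0.5.
= (0.161×3.260×0.5300^0.5) / (0.303×3.260^1.5) = 0.3821/1.783 = 0.214.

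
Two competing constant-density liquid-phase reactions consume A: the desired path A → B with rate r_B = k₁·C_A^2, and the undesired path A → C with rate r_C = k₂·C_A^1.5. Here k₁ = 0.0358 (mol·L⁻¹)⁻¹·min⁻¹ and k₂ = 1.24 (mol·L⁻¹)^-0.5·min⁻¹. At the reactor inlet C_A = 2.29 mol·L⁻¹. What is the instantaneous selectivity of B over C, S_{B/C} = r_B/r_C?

S_{B/C} = r_B/r_C = (k₁·C_A^2)/(k₂·C_A^1.5) = (k₁/k₂)·C_A^0.5.
= (0.0358×2.290^2) / (1.24×2.290^1.5) = 0.1877/4.297 = 0.0437.
Since the desired path is higher order in A, keeping C_A high (PFR or concentrated feed) favours B.

0.0437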